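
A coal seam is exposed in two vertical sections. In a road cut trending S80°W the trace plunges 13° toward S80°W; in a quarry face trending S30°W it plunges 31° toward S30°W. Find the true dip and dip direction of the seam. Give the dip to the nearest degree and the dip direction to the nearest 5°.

Each apparent-dip line lies in the plane. As unit vectors (x east, y north, z up), v₁ plunges 13°→S80°W and v₂ plunges 31°→S30°W.
Cross product v₁ × v₂ gives the pole to the plane: n ∝ (-0.080, -0.398, 0.640).
True dip = arccos(n_z / |n|) = arccos(0.8445) = 32.4°.
The horizontal component of n points toward azimuth atan2(n_x, n_y) = 191°, the dip direction.

true dip 32°, dip direction 190°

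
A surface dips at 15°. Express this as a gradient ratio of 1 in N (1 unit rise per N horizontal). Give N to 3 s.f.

1 : N means tan θ = 1/N, so N = 1/tan 15° = 1/0.2679

1 in 3.73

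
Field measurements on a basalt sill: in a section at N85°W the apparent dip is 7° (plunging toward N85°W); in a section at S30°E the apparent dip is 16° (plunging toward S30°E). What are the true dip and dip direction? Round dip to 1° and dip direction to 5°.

true dip 24°, dip direction 200°

Represent each trace as a vector plunging at its apparent dip toward its trend (east-north-up frame): v₁ = (-0.989, 0.087, -0.122), v₂ = (0.481, -0.832, -0.276).
n = v₁ × v₂ = (-0.125, -0.331, 0.782) (taken with n_z > 0).
tan δ = √(n_x²+n_y²)/n_z = 0.354/0.782, so δ = 24.4°.
Dip direction = azimuth of (n_x, n_y) = atan2(-0.125, -0.331) = 201°.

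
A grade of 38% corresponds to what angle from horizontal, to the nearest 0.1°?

20.8°

tan θ = 38/100 = 0.3800
θ = arctan(0.3800) = 20.81°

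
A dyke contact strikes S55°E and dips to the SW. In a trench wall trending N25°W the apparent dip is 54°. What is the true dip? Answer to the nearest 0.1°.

The section is 30° from the strike.
tan(true dip) = tan 54° / sin 30° = 2.7528
δ = arctan(2.7528) = 70.04°

70.0°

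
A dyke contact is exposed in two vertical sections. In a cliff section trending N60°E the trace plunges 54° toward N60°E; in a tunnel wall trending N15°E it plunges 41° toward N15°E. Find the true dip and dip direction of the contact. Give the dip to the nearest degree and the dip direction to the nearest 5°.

true dip 54°, dip direction 065°

Represent each trace as a vector plunging at its apparent dip toward its trend (east-north-up frame): v₁ = (0.509, 0.294, -0.809), v₂ = (0.195, 0.729, -0.656).
Cross product v₁ × v₂ gives the pole to the plane: n ∝ (0.397, 0.176, 0.314).
True dip = arccos(n_z / |n|) = arccos(0.5856) = 54.2°.
The horizontal component of n points toward azimuth atan2(n_x, n_y) = 66°, the dip direction.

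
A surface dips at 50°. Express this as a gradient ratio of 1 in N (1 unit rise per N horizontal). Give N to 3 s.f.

1 in 0.839

1 : N means tan θ = 1/N, so N = 1/tan 50° = 1/1.1918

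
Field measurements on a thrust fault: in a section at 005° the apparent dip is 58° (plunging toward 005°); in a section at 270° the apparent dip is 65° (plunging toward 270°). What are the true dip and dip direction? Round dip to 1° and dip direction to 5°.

true dip 70°, dip direction 310°

Represent each trace as a vector plunging at its apparent dip toward its trend (east-north-up frame): v₁ = (0.046, 0.528, -0.848), v₂ = (-0.423, -0.000, -0.906).
The plane normal is n = v₁ × v₂ ∝ (-0.478, 0.400, 0.223).
tan δ = √(n_x²+n_y²)/n_z = 0.624/0.223, so δ = 70.3°.
Dip direction = azimuth of (n_x, n_y) = atan2(-0.478, 0.400) = 310°.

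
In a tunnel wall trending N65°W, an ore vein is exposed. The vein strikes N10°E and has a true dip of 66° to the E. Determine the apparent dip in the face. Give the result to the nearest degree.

65°

The strike is N10°E and the section trends N65°W; the acute angle between them is β = 75°.
tan(apparent dip) = tan 66° · sin 75° = 2.1695
apparent dip = arctan 2.1695 = 65.25°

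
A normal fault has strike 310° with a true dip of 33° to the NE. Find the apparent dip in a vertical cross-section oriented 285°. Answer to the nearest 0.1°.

Angle between strike (310°) and section (285°): β = 25°.
tan α = tan 33° × sin 25° = 0.6494 × 0.4226 = 0.2745
α = arctan(0.2745) = 15.35°

15.3°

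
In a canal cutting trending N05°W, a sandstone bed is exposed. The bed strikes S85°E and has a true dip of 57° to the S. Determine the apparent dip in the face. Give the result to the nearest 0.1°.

56.6°

The section lies 80° from the strike.
tan(apparent dip) = tan 57° · sin 80° = 1.5165
α = arctan(1.5165) = 56.60°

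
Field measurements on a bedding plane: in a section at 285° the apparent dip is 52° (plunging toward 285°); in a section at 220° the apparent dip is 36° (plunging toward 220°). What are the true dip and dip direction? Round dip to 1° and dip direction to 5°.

Represent each trace as a vector plunging at its apparent dip toward its trend (east-north-up frame): v₁ = (-0.595, 0.159, -0.788), v₂ = (-0.520, -0.620, -0.588).
The plane normal is n = v₁ × v₂ ∝ (-0.582, 0.060, 0.451).
Dip δ = arctan(|n_h|/n_z) = arctan(0.585/0.451) = 52.4°.
Dip direction = atan2(-0.582, 0.060) = 276° (azimuth of n's horizontal projection).

true dip 52°, dip direction 275°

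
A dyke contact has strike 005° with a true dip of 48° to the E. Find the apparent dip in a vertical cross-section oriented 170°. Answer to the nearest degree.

16°

Angle between strike (005°) and section (170°): β = 15°.
tan(apparent dip) = tan 48° · sin 15° = 0.2874
apparent dip = arctan 0.2874 = 16.04°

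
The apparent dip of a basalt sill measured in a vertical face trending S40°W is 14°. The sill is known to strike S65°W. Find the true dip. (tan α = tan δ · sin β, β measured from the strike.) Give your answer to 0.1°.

The section is 25° from the strike.
tan δ = tan α / sin β = tan 14° / sin 25° = 0.2493 / 0.4226 = 0.5900
true dip = arctan 0.5900 = 30.54°

30.5°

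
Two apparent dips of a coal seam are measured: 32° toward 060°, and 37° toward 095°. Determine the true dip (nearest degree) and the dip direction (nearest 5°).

Each apparent-dip line lies in the plane. As unit vectors (x east, y north, z up), v₁ plunges 32°→060° and v₂ plunges 37°→095°.
The plane normal is n = v₁ × v₂ ∝ (0.292, -0.020, 0.388).
Dip δ = arctan(|n_h|/n_z) = arctan(0.293/0.388) = 37.0°.
The horizontal component of n points toward azimuth atan2(n_x, n_y) = 94°, the dip direction.

true dip 37°, dip direction 095°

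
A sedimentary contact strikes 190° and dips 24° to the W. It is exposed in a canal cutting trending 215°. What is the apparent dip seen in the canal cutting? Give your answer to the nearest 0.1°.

Angle between strike (190°) and section (215°): β = 25°.
tan α = tan 24° × sin 25° = 0.4452 × 0.4226 = 0.1882
α = arctan(0.1882) = 10.66°

10.7°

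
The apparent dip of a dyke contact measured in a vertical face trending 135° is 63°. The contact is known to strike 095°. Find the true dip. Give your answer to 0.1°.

The section is 40° from the strike.
tan δ = tan α / sin β = tan 63° / sin 40° = 1.9626 / 0.6428 = 3.0533
true dip = arctan 3.0533 = 71.87°

71.9°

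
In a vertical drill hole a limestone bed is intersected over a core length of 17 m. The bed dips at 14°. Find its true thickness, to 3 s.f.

True thickness t = h · cos(dip) = 17 × cos 14°
t = 17 × 0.9703 = 16.495 m

16.5 m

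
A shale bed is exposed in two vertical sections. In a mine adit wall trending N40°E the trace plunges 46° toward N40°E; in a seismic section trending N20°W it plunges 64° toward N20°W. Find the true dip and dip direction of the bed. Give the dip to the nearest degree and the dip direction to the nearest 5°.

true dip 64°, dip direction 340°

The two traces are lines in the plane: v₁ = (sin 40°·cos 46°, cos 40°·cos 46°, −sin 46°), v₂ = (sin 340°·cos 64°, cos 340°·cos 64°, −sin 64°).
n = v₁ × v₂ = (-0.182, 0.509, 0.264) (taken with n_z > 0).
True dip = arccos(n_z / |n|) = arccos(0.4384) = 64.0°.
Dip direction = azimuth of (n_x, n_y) = atan2(-0.182, 0.509) = 340°.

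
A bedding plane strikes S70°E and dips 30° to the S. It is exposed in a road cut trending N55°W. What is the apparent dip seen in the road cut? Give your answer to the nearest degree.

The section lies 15° from the strike.
tan(apparent dip) = tan 30° · sin 15° = 0.1494
α = arctan(0.1494) = 8.50°

8°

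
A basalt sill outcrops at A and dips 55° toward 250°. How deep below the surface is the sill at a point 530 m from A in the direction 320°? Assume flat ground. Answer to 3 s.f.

The hole lies 70° from the dip direction, so the down-dip offset is 530 × cos 70° = 181.27 m.
Depth = down-dip offset × tan(dip) = 181.27 × tan 55° = 181.27 × 1.4281
Depth = 258.88 m

259 m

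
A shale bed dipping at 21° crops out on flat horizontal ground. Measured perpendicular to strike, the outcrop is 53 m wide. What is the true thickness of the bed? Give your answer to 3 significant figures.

True thickness t = w · sin(dip) = 53 × sin 21°
t = 53 × 0.3584 = 18.994 m

19.0 m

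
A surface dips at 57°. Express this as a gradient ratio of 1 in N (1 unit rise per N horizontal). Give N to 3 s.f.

1 : N means tan θ = 1/N, so N = 1/tan 57° = 1/1.5399

1 in 0.649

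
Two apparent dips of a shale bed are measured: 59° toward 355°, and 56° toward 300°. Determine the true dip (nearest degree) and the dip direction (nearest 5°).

true dip 61°, dip direction 335°

The two traces are lines in the plane: v₁ = (sin 355°·cos 59°, cos 355°·cos 59°, −sin 59°), v₂ = (sin 300°·cos 56°, cos 300°·cos 56°, −sin 56°).
Cross product v₁ × v₂ gives the pole to the plane: n ∝ (-0.186, 0.378, 0.236).
True dip = arccos(n_z / |n|) = arccos(0.4888) = 60.7°.
Dip direction = azimuth of (n_x, n_y) = atan2(-0.186, 0.378) = 334°.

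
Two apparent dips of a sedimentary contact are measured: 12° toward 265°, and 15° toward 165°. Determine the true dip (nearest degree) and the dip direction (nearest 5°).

true dip 21°, dip direction 210°

Each apparent-dip line lies in the plane. As unit vectors (x east, y north, z up), v₁ plunges 12°→265° and v₂ plunges 15°→165°.
n = v₁ × v₂ = (-0.172, -0.304, 0.930) (taken with n_z > 0).
Dip δ = arctan(|n_h|/n_z) = arctan(0.349/0.930) = 20.6°.
The horizontal component of n points toward azimuth atan2(n_x, n_y) = 209°, the dip direction.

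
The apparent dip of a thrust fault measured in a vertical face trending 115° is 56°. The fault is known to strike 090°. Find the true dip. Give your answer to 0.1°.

The section is 25° from the strike.
tan δ = tan α / sin β = tan 56° / sin 25° = 1.4826 / 0.4226 = 3.5080
true dip = arctan 3.5080 = 74.09°

74.1°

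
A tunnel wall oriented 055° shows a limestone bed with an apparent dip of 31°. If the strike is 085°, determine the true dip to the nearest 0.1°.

50.2°

β = acute angle between strike 085° and section 055° = 30°.
tan δ = tan α / sin β = tan 31° / sin 30° = 0.6009 / 0.5000 = 1.2017
δ = arctan(1.2017) = 50.23°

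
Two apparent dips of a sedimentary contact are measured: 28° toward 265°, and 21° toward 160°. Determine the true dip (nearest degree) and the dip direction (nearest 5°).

true dip 37°, dip direction 220°

Represent each trace as a vector plunging at its apparent dip toward its trend (east-north-up frame): v₁ = (-0.880, -0.077, -0.469), v₂ = (0.319, -0.877, -0.358).
Cross product v₁ × v₂ gives the pole to the plane: n ∝ (-0.384, -0.465, 0.796).
tan δ = √(n_x²+n_y²)/n_z = 0.603/0.796, so δ = 37.2°.
Dip direction = atan2(-0.384, -0.465) = 220° (azimuth of n's horizontal projection).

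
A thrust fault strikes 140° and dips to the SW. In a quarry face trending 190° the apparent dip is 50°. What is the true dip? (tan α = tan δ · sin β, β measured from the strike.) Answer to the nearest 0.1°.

57.3°

β = acute angle between strike 140° and section 190° = 50°.
tan(true dip) = tan 50° / sin 50° = 1.5557
true dip = arctan 1.5557 = 57.27°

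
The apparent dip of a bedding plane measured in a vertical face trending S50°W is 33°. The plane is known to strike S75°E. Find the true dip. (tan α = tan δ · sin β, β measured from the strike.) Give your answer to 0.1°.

β = acute angle between strike S75°E and section S50°W = 55°.
tan(true dip) = tan 33° / sin 55° = 0.7928
true dip = arctan 0.7928 = 38.41°

38.4°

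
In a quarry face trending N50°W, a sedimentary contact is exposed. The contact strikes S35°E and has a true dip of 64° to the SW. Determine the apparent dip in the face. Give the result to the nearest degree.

28°

The strike is S35°E and the section trends N50°W; the acute angle between them is β = 15°.
tan α = tan 64° × sin 15° = 2.0503 × 0.2588 = 0.5307
apparent dip = arctan 0.5307 = 27.95°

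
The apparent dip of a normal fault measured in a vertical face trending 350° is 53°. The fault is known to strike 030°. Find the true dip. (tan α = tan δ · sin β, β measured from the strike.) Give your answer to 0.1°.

The section is 40° from the strike.
tan(true dip) = tan 53° / sin 40° = 2.0645
δ = arctan(2.0645) = 64.16°

64.2°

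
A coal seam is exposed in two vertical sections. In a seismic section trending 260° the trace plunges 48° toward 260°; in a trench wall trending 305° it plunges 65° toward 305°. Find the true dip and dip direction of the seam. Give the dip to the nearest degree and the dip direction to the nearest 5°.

Represent each trace as a vector plunging at its apparent dip toward its trend (east-north-up frame): v₁ = (-0.659, -0.116, -0.743), v₂ = (-0.346, 0.242, -0.906).
The plane normal is n = v₁ × v₂ ∝ (-0.285, 0.340, 0.200).
Dip δ = arctan(|n_h|/n_z) = arctan(0.444/0.200) = 65.8°.
Dip direction = azimuth of (n_x, n_y) = atan2(-0.285, 0.340) = 320°.

true dip 66°, dip direction 320°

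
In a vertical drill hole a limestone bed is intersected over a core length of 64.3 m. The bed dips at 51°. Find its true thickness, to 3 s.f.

True thickness t = h · cos(dip) = 64.3 × cos 51°
t = 64.3 × 0.6293 = 40.465 m

40.5 m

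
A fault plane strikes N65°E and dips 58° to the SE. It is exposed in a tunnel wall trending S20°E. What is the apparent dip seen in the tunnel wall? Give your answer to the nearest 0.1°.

57.9°

The section lies 85° from the strike.
tan α = tan 58° × sin 85° = 1.6003 × 0.9962 = 1.5942
apparent dip = arctan 1.5942 = 57.90°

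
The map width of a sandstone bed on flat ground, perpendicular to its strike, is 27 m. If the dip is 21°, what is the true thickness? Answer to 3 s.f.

9.68 m

True thickness t = w · sin(dip) = 27 × sin 21°
t = 27 × 0.3584 = 9.676 m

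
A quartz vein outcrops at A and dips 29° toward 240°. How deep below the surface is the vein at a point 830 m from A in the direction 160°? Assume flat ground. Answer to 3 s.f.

The hole lies 80° from the dip direction, so the down-dip offset is 830 × cos 80° = 144.13 m.
Depth = down-dip offset × tan(dip) = 144.13 × tan 29° = 144.13 × 0.5543
Depth = 79.89 m

79.9 m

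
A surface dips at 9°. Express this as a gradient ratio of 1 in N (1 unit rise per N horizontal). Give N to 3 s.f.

1 : N means tan θ = 1/N, so N = 1/tan 9° = 1/0.1584

1 in 6.31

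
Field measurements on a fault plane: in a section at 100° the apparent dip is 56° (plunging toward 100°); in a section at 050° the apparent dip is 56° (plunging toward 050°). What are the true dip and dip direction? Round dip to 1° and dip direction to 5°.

Each apparent-dip line lies in the plane. As unit vectors (x east, y north, z up), v₁ plunges 56°→100° and v₂ plunges 56°→050°.
Cross product v₁ × v₂ gives the pole to the plane: n ∝ (0.378, 0.101, 0.240).
Dip δ = arctan(|n_h|/n_z) = arctan(0.392/0.240) = 58.6°.
The horizontal component of n points toward azimuth atan2(n_x, n_y) = 75°, the dip direction.

true dip 59°, dip direction 075°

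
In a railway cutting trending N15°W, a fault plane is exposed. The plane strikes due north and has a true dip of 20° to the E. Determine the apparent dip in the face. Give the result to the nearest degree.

5°

The section lies 15° from the strike.
tan(apparent dip) = tan 20° · sin 15° = 0.0942
α = arctan(0.0942) = 5.38°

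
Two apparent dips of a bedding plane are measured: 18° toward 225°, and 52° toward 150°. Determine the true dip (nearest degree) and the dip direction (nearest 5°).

true dip 52°, dip direction 150°

Represent each trace as a vector plunging at its apparent dip toward its trend (east-north-up frame): v₁ = (-0.672, -0.672, -0.309), v₂ = (0.308, -0.533, -0.788).
The plane normal is n = v₁ × v₂ ∝ (0.365, -0.625, 0.566).
tan δ = √(n_x²+n_y²)/n_z = 0.724/0.566, so δ = 52.0°.
Dip direction = atan2(0.365, -0.625) = 150° (azimuth of n's horizontal projection).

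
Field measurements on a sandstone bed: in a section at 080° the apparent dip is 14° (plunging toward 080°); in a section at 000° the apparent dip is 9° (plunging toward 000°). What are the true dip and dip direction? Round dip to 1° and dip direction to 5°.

true dip 15°, dip direction 055°

Each apparent-dip line lies in the plane. As unit vectors (x east, y north, z up), v₁ plunges 14°→080° and v₂ plunges 9°→000°.
n = v₁ × v₂ = (0.213, 0.149, 0.944) (taken with n_z > 0).
tan δ = √(n_x²+n_y²)/n_z = 0.260/0.944, so δ = 15.4°.
Dip direction = atan2(0.213, 0.149) = 55° (azimuth of n's horizontal projection).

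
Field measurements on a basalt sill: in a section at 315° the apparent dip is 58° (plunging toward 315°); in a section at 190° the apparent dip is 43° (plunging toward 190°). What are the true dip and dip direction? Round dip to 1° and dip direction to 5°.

Each apparent-dip line lies in the plane. As unit vectors (x east, y north, z up), v₁ plunges 58°→315° and v₂ plunges 43°→190°.
The plane normal is n = v₁ × v₂ ∝ (-0.866, -0.148, 0.317).
tan δ = √(n_x²+n_y²)/n_z = 0.879/0.317, so δ = 70.1°.
Dip direction = atan2(-0.866, -0.148) = 260° (azimuth of n's horizontal projection).

true dip 70°, dip direction 260°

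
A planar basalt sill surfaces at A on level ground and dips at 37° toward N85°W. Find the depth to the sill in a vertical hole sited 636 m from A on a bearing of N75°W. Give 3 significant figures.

472 m

The hole lies 10° from the dip direction, so the down-dip offset is 636 × cos 10° = 626.34 m.
Depth = down-dip offset × tan(dip) = 626.34 × tan 37° = 626.34 × 0.7536
Depth = 471.98 m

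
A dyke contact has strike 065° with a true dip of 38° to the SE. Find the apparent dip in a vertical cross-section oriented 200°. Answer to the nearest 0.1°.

Angle between strike (065°) and section (200°): β = 45°.
tan(apparent dip) = tan 38° · sin 45° = 0.5525
apparent dip = arctan 0.5525 = 28.92°

28.9°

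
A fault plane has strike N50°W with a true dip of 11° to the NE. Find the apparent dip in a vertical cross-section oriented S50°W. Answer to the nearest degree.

11°

The strike is N50°W and the section trends S50°W; the acute angle between them is β = 80°.
tan(apparent dip) = tan 11° · sin 80° = 0.1914
α = arctan(0.1914) = 10.84°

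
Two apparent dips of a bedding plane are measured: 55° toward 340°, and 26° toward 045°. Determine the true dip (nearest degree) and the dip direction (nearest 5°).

Represent each trace as a vector plunging at its apparent dip toward its trend (east-north-up frame): v₁ = (-0.196, 0.539, -0.819), v₂ = (0.636, 0.636, -0.438).
The plane normal is n = v₁ × v₂ ∝ (-0.284, 0.607, 0.467).
True dip = arccos(n_z / |n|) = arccos(0.5720) = 55.1°.
The horizontal component of n points toward azimuth atan2(n_x, n_y) = 335°, the dip direction.

true dip 55°, dip direction 335°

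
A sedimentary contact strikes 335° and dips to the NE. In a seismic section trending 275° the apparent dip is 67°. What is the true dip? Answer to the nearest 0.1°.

The section is 60° from the strike.
tan δ = tan α / sin β = tan 67° / sin 60° = 2.3559 / 0.8660 = 2.7203
δ = arctan(2.7203) = 69.82°

69.8°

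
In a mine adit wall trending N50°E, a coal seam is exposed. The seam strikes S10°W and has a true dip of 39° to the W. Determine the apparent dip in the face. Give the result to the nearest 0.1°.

27.5°

The strike is S10°W and the section trends N50°E; the acute angle between them is β = 40°.
tan α = tan 39° × sin 40° = 0.8098 × 0.6428 = 0.5205
apparent dip = arctan 0.5205 = 27.50°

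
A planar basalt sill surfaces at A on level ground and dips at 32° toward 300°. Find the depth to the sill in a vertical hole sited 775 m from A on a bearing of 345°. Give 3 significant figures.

342 m

The hole lies 45° from the dip direction, so the down-dip offset is 775 × cos 45° = 548.01 m.
Depth = down-dip offset × tan(dip) = 548.01 × tan 32° = 548.01 × 0.6249
Depth = 342.43 m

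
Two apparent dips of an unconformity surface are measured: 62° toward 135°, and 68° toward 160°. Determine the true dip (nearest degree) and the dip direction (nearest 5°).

true dip 69°, dip direction 180°

The two traces are lines in the plane: v₁ = (sin 135°·cos 62°, cos 135°·cos 62°, −sin 62°), v₂ = (sin 160°·cos 68°, cos 160°·cos 68°, −sin 68°).
n = v₁ × v₂ = (0.003, -0.195, 0.074) (taken with n_z > 0).
True dip = arccos(n_z / |n|) = arccos(0.3567) = 69.1°.
Dip direction = atan2(0.003, -0.195) = 179° (azimuth of n's horizontal projection).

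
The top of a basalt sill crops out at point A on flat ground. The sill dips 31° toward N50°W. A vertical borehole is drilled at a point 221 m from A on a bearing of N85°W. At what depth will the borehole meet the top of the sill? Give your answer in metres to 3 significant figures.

The hole lies 35° from the dip direction, so the down-dip offset is 221 × cos 35° = 181.03 m.
Depth = down-dip offset × tan(dip) = 181.03 × tan 31° = 181.03 × 0.6009
Depth = 108.78 m

109 m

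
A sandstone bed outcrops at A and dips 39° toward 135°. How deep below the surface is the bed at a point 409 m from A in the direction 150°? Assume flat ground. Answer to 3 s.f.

The hole lies 15° from the dip direction, so the down-dip offset is 409 × cos 15° = 395.06 m.
Depth = down-dip offset × tan(dip) = 395.06 × tan 39° = 395.06 × 0.8098
Depth = 319.92 m

320 m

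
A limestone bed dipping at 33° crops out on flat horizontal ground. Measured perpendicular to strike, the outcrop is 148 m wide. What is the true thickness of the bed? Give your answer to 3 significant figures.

80.6 m

True thickness t = w · sin(dip) = 148 × sin 33°
t = 148 × 0.5446 = 80.607 m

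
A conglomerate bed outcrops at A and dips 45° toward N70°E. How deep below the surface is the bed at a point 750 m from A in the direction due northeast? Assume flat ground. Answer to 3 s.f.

680 m

The hole lies 25° from the dip direction, so the down-dip offset is 750 × cos 25° = 679.73 m.
Depth = down-dip offset × tan(dip) = 679.73 × tan 45° = 679.73 × 1.0000
Depth = 679.73 m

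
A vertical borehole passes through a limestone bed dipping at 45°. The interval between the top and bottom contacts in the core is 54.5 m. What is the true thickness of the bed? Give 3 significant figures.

True thickness t = h · cos(dip) = 54.5 × cos 45°
t = 54.5 × 0.7071 = 38.537 m

38.5 m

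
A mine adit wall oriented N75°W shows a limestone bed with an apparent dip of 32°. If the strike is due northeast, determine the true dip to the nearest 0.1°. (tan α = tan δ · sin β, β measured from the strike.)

35.8°

The section is 60° from the strike.
tan δ = tan α / sin β = tan 32° / sin 60° = 0.6249 / 0.8660 = 0.7215
true dip = arctan 0.7215 = 35.81°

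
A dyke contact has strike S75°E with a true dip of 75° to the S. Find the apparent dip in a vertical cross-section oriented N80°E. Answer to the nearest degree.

The section lies 25° from the strike.
tan(apparent dip) = tan 75° · sin 25° = 1.5772
apparent dip = arctan 1.5772 = 57.62°

58°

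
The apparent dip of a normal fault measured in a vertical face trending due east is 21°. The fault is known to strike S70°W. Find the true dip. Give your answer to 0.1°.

48.3°

β = acute angle between strike S70°W and section due east = 20°.
tan δ = tan α / sin β = tan 21° / sin 20° = 0.3839 / 0.3420 = 1.1223
δ = arctan(1.1223) = 48.30°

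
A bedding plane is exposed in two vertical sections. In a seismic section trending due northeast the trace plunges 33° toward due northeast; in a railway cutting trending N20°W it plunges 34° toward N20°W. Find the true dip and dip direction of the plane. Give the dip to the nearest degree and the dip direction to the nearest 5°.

true dip 38°, dip direction 010°

Represent each trace as a vector plunging at its apparent dip toward its trend (east-north-up frame): v₁ = (0.593, 0.593, -0.545), v₂ = (-0.284, 0.779, -0.559).
n = v₁ × v₂ = (0.093, 0.486, 0.630) (taken with n_z > 0).
Dip δ = arctan(|n_h|/n_z) = arctan(0.495/0.630) = 38.1°.
The horizontal component of n points toward azimuth atan2(n_x, n_y) = 11°, the dip direction.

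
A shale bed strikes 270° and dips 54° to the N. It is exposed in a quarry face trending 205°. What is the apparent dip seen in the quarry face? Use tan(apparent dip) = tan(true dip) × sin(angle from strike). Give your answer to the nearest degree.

Angle between strike (270°) and section (205°): β = 65°.
tan(apparent dip) = tan 54° · sin 65° = 1.2474
apparent dip = arctan 1.2474 = 51.28°

51°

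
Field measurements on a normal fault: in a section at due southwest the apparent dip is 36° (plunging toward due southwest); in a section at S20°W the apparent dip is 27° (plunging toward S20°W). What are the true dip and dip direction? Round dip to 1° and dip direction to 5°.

true dip 39°, dip direction 250°

Represent each trace as a vector plunging at its apparent dip toward its trend (east-north-up frame): v₁ = (-0.572, -0.572, -0.588), v₂ = (-0.305, -0.837, -0.454).
The plane normal is n = v₁ × v₂ ∝ (-0.232, -0.081, 0.305).
Dip δ = arctan(|n_h|/n_z) = arctan(0.246/0.305) = 38.9°.
Dip direction = azimuth of (n_x, n_y) = atan2(-0.232, -0.081) = 251°.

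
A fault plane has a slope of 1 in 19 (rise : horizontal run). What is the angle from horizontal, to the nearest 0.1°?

3.0°

tan θ = 1/19 = 0.0526
θ = arctan(0.0526) = 3.01°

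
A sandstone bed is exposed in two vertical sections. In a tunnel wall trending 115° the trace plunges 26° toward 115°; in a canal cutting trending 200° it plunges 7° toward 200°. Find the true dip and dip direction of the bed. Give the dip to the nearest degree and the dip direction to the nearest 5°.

true dip 26°, dip direction 125°

Each apparent-dip line lies in the plane. As unit vectors (x east, y north, z up), v₁ plunges 26°→115° and v₂ plunges 7°→200°.
The plane normal is n = v₁ × v₂ ∝ (0.363, -0.248, 0.889).
True dip = arccos(n_z / |n|) = arccos(0.8964) = 26.3°.
Dip direction = atan2(0.363, -0.248) = 124° (azimuth of n's horizontal projection).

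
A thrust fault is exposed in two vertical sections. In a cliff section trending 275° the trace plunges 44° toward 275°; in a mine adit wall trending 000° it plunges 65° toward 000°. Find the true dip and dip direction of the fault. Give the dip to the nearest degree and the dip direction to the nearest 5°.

true dip 66°, dip direction 340°

Represent each trace as a vector plunging at its apparent dip toward its trend (east-north-up frame): v₁ = (-0.717, 0.063, -0.695), v₂ = (0.000, 0.423, -0.906).
Cross product v₁ × v₂ gives the pole to the plane: n ∝ (-0.237, 0.649, 0.303).
tan δ = √(n_x²+n_y²)/n_z = 0.691/0.303, so δ = 66.3°.
Dip direction = atan2(-0.237, 0.649) = 340° (azimuth of n's horizontal projection).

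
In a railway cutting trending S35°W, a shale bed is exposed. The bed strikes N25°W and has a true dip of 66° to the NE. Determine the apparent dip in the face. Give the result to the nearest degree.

63°

Angle between strike (N25°W) and section (S35°W): β = 60°.
tan(apparent dip) = tan 66° · sin 60° = 1.9451
α = arctan(1.9451) = 62.79°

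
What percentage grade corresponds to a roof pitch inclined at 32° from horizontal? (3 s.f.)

62.5%

grade % = 100 × tan 32° = 100 × 0.6249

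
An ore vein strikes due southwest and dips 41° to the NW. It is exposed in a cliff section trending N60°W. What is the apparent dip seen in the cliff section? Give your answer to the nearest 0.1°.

40.0°

The strike is due southwest and the section trends N60°W; the acute angle between them is β = 75°.
tan α = tan 41° × sin 75° = 0.8693 × 0.9659 = 0.8397
α = arctan(0.8397) = 40.02°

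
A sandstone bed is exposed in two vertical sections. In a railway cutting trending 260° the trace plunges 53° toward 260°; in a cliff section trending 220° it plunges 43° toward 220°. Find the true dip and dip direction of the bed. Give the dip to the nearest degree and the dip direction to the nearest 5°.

true dip 53°, dip direction 265°

The two traces are lines in the plane: v₁ = (sin 260°·cos 53°, cos 260°·cos 53°, −sin 53°), v₂ = (sin 220°·cos 43°, cos 220°·cos 43°, −sin 43°).
Cross product v₁ × v₂ gives the pole to the plane: n ∝ (-0.376, -0.029, 0.283).
True dip = arccos(n_z / |n|) = arccos(0.6000) = 53.1°.
The horizontal component of n points toward azimuth atan2(n_x, n_y) = 266°, the dip direction.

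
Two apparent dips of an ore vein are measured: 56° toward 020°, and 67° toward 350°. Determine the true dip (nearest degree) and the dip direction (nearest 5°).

Represent each trace as a vector plunging at its apparent dip toward its trend (east-north-up frame): v₁ = (0.191, 0.525, -0.829), v₂ = (-0.068, 0.385, -0.921).
n = v₁ × v₂ = (-0.165, 0.232, 0.109) (taken with n_z > 0).
Dip δ = arctan(|n_h|/n_z) = arctan(0.285/0.109) = 69.0°.
The horizontal component of n points toward azimuth atan2(n_x, n_y) = 325°, the dip direction.

true dip 69°, dip direction 325°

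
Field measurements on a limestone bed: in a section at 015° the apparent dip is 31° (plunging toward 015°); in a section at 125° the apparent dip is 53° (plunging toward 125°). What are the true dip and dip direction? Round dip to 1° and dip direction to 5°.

Each apparent-dip line lies in the plane. As unit vectors (x east, y north, z up), v₁ plunges 31°→015° and v₂ plunges 53°→125°.
Cross product v₁ × v₂ gives the pole to the plane: n ∝ (0.839, 0.077, 0.485).
Dip δ = arctan(|n_h|/n_z) = arctan(0.843/0.485) = 60.1°.
The horizontal component of n points toward azimuth atan2(n_x, n_y) = 85°, the dip direction.

true dip 60°, dip direction 085°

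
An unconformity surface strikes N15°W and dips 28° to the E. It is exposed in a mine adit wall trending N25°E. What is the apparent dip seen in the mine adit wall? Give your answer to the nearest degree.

19°

The section lies 40° from the strike.
tan α = tan 28° × sin 40° = 0.5317 × 0.6428 = 0.3418
apparent dip = arctan 0.3418 = 18.87°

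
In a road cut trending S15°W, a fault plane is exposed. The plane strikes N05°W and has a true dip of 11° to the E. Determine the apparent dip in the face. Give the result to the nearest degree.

The section lies 20° from the strike.
tan α = tan 11° × sin 20° = 0.1944 × 0.3420 = 0.0665
α = arctan(0.0665) = 3.80°

4°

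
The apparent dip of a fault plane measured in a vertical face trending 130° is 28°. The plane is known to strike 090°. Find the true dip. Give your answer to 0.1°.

The section is 40° from the strike.
tan(true dip) = tan 28° / sin 40° = 0.8272
true dip = arctan 0.8272 = 39.60°

39.6°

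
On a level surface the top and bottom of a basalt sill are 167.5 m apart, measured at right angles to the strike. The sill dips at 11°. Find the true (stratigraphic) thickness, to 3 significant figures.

32.0 m

True thickness t = w · sin(dip) = 167.5 × sin 11°
t = 167.5 × 0.1908 = 31.961 m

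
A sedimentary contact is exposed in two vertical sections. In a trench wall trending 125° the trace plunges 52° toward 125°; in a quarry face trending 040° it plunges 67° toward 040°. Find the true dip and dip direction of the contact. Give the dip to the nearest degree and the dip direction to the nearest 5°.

true dip 69°, dip direction 065°

The two traces are lines in the plane: v₁ = (sin 125°·cos 52°, cos 125°·cos 52°, −sin 52°), v₂ = (sin 40°·cos 67°, cos 40°·cos 67°, −sin 67°).
The plane normal is n = v₁ × v₂ ∝ (0.561, 0.266, 0.240).
True dip = arccos(n_z / |n|) = arccos(0.3601) = 68.9°.
Dip direction = azimuth of (n_x, n_y) = atan2(0.561, 0.266) = 65°.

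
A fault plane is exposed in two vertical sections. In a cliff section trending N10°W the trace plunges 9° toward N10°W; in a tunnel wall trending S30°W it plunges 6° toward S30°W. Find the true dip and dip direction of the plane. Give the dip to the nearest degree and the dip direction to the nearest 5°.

Each apparent-dip line lies in the plane. As unit vectors (x east, y north, z up), v₁ plunges 9°→N10°W and v₂ plunges 6°→S30°W.
Cross product v₁ × v₂ gives the pole to the plane: n ∝ (-0.236, 0.060, 0.631).
Dip δ = arctan(|n_h|/n_z) = arctan(0.244/0.631) = 21.1°.
Dip direction = atan2(-0.236, 0.060) = 284° (azimuth of n's horizontal projection).

true dip 21°, dip direction 285°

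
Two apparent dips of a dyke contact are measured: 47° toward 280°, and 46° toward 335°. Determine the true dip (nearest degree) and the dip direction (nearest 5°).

true dip 50°, dip direction 305°

Represent each trace as a vector plunging at its apparent dip toward its trend (east-north-up frame): v₁ = (-0.672, 0.118, -0.731), v₂ = (-0.294, 0.630, -0.719).
The plane normal is n = v₁ × v₂ ∝ (-0.375, 0.268, 0.388).
True dip = arccos(n_z / |n|) = arccos(0.6437) = 49.9°.
The horizontal component of n points toward azimuth atan2(n_x, n_y) = 306°, the dip direction.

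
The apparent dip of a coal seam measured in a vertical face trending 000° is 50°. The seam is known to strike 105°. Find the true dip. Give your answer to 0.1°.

The section is 75° from the strike.
tan(true dip) = tan 50° / sin 75° = 1.2338
δ = arctan(1.2338) = 50.97°

51.0°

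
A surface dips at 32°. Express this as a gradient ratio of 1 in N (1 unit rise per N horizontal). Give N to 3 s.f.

1 : N means tan θ = 1/N, so N = 1/tan 32° = 1/0.6249

1 in 1.60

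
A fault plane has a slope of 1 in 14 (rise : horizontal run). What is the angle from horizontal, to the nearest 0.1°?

4.1°

tan θ = 1/14 = 0.0714
θ = arctan(0.0714) = 4.09°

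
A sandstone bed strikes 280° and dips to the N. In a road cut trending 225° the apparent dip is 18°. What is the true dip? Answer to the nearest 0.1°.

β = acute angle between strike 280° and section 225° = 55°.
tan(true dip) = tan 18° / sin 55° = 0.3967
δ = arctan(0.3967) = 21.64°

21.6°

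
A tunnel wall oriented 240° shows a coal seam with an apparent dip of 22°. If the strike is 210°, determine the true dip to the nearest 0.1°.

The section is 30° from the strike.
tan δ = tan α / sin β = tan 22° / sin 30° = 0.4040 / 0.5000 = 0.8081
δ = arctan(0.8081) = 38.94°

38.9°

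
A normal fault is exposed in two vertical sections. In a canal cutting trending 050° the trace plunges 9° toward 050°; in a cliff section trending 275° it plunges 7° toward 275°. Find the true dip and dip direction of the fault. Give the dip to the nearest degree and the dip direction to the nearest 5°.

true dip 20°, dip direction 345°

The two traces are lines in the plane: v₁ = (sin 50°·cos 9°, cos 50°·cos 9°, −sin 9°), v₂ = (sin 275°·cos 7°, cos 275°·cos 7°, −sin 7°).
Cross product v₁ × v₂ gives the pole to the plane: n ∝ (-0.064, 0.247, 0.693).
tan δ = √(n_x²+n_y²)/n_z = 0.255/0.693, so δ = 20.2°.
The horizontal component of n points toward azimuth atan2(n_x, n_y) = 346°, the dip direction.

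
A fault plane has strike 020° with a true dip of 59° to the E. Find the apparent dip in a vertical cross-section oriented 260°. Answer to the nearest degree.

55°

Angle between strike (020°) and section (260°): β = 60°.
tan α = tan 59° × sin 60° = 1.6643 × 0.8660 = 1.4413
apparent dip = arctan 1.4413 = 55.25°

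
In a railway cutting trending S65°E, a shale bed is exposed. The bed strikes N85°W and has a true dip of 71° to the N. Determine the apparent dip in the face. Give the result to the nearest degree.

The section lies 20° from the strike.
tan(apparent dip) = tan 71° · sin 20° = 0.9933
α = arctan(0.9933) = 44.81°

45°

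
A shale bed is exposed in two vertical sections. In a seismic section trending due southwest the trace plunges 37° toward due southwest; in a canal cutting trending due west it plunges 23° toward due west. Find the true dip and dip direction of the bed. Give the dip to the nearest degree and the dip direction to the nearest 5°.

Represent each trace as a vector plunging at its apparent dip toward its trend (east-north-up frame): v₁ = (-0.565, -0.565, -0.602), v₂ = (-0.921, -0.000, -0.391).
n = v₁ × v₂ = (-0.221, -0.333, 0.520) (taken with n_z > 0).
Dip δ = arctan(|n_h|/n_z) = arctan(0.400/0.520) = 37.6°.
Dip direction = azimuth of (n_x, n_y) = atan2(-0.221, -0.333) = 214°.

true dip 38°, dip direction 215°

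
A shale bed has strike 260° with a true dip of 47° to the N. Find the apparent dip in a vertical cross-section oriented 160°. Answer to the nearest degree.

47°

The section lies 80° from the strike.
tan α = tan 47° × sin 80° = 1.0724 × 0.9848 = 1.0561
α = arctan(1.0561) = 46.56°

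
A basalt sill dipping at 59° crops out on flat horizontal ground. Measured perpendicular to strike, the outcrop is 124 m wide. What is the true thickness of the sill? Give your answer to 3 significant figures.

106 m

True thickness t = w · sin(dip) = 124 × sin 59°
t = 124 × 0.8572 = 106.289 m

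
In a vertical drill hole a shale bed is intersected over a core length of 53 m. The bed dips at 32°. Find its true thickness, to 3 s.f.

True thickness t = h · cos(dip) = 53 × cos 32°
t = 53 × 0.8480 = 44.947 m

44.9 m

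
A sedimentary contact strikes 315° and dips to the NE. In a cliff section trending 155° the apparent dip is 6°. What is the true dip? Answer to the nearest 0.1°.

17.1°

The section is 20° from the strike.
tan δ = tan α / sin β = tan 6° / sin 20° = 0.1051 / 0.3420 = 0.3073
true dip = arctan 0.3073 = 17.08°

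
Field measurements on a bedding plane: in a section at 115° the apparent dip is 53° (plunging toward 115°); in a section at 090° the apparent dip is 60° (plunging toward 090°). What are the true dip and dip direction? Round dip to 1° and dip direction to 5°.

true dip 61°, dip direction 070°

The two traces are lines in the plane: v₁ = (sin 115°·cos 53°, cos 115°·cos 53°, −sin 53°), v₂ = (sin 90°·cos 60°, cos 90°·cos 60°, −sin 60°).
n = v₁ × v₂ = (0.220, 0.073, 0.127) (taken with n_z > 0).
True dip = arccos(n_z / |n|) = arccos(0.4806) = 61.3°.
Dip direction = azimuth of (n_x, n_y) = atan2(0.220, 0.073) = 72°.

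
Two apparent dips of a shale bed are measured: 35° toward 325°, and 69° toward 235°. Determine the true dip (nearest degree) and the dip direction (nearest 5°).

true dip 70°, dip direction 250°

Represent each trace as a vector plunging at its apparent dip toward its trend (east-north-up frame): v₁ = (-0.470, 0.671, -0.574), v₂ = (-0.294, -0.206, -0.934).
n = v₁ × v₂ = (-0.744, -0.270, 0.294) (taken with n_z > 0).
True dip = arccos(n_z / |n|) = arccos(0.3476) = 69.7°.
Dip direction = azimuth of (n_x, n_y) = atan2(-0.744, -0.270) = 250°.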